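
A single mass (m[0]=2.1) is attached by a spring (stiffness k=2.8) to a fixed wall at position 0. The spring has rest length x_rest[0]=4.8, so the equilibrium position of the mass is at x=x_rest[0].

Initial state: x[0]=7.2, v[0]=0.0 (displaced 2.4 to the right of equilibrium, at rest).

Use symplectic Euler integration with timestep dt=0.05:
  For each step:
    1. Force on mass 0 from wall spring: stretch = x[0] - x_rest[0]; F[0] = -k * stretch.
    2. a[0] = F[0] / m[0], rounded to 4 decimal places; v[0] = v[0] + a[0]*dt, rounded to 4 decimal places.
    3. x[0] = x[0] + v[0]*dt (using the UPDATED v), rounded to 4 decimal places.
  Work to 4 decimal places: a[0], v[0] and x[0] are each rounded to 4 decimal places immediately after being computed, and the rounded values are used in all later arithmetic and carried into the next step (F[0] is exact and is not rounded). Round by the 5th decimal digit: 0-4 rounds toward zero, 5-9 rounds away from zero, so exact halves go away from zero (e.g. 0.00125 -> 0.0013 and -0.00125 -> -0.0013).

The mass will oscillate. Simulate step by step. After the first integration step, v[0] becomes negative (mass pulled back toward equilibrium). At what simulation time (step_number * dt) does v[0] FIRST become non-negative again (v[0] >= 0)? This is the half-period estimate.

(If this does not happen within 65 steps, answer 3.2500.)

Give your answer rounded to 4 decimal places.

Step 0: x=[7.2000] v=[0.0000]
Step 1: x=[7.1920] v=[-0.1600]
Step 2: x=[7.1760] v=[-0.3195]
Step 3: x=[7.1521] v=[-0.4779]
Step 4: x=[7.1204] v=[-0.6347]
Step 5: x=[7.0809] v=[-0.7894]
Step 6: x=[7.0338] v=[-0.9415]
Step 7: x=[6.9793] v=[-1.0904]
Step 8: x=[6.9175] v=[-1.2357]
Step 9: x=[6.8487] v=[-1.3769]
Step 10: x=[6.7730] v=[-1.5135]
Step 11: x=[6.6908] v=[-1.6450]
Step 12: x=[6.6022] v=[-1.7711]
Step 13: x=[6.5076] v=[-1.8912]
Step 14: x=[6.4074] v=[-2.0050]
Step 15: x=[6.3018] v=[-2.1122]
Step 16: x=[6.1912] v=[-2.2123]
Step 17: x=[6.0760] v=[-2.3050]
Step 18: x=[5.9565] v=[-2.3901]
Step 19: x=[5.8331] v=[-2.4672]
Step 20: x=[5.7063] v=[-2.5361]
Step 21: x=[5.5765] v=[-2.5965]
Step 22: x=[5.4441] v=[-2.6483]
Step 23: x=[5.3095] v=[-2.6912]
Step 24: x=[5.1732] v=[-2.7252]
Step 25: x=[5.0357] v=[-2.7501]
Step 26: x=[4.8974] v=[-2.7658]
Step 27: x=[4.7588] v=[-2.7723]
Step 28: x=[4.6203] v=[-2.7696]
Step 29: x=[4.4824] v=[-2.7576]
Step 30: x=[4.3456] v=[-2.7364]
Step 31: x=[4.2103] v=[-2.7061]
Step 32: x=[4.0770] v=[-2.6668]
Step 33: x=[3.9461] v=[-2.6186]
Step 34: x=[3.8180] v=[-2.5617]
Step 35: x=[3.6932] v=[-2.4962]
Step 36: x=[3.5721] v=[-2.4224]
Step 37: x=[3.4551] v=[-2.3405]
Step 38: x=[3.3426] v=[-2.2508]
Step 39: x=[3.2349] v=[-2.1536]
Step 40: x=[3.1324] v=[-2.0493]
Step 41: x=[3.0355] v=[-1.9381]
Step 42: x=[2.9445] v=[-1.8205]
Step 43: x=[2.8597] v=[-1.6968]
Step 44: x=[2.7813] v=[-1.5674]
Step 45: x=[2.7097] v=[-1.4328]
Step 46: x=[2.6450] v=[-1.2934]
Step 47: x=[2.5875] v=[-1.1497]
Step 48: x=[2.5374] v=[-1.0022]
Step 49: x=[2.4948] v=[-0.8514]
Step 50: x=[2.4599] v=[-0.6977]
Step 51: x=[2.4328] v=[-0.5417]
Step 52: x=[2.4136] v=[-0.3839]
Step 53: x=[2.4024] v=[-0.2248]
Step 54: x=[2.3992] v=[-0.0650]
Step 55: x=[2.4040] v=[0.0951]
First v>=0 after going negative at step 55, time=2.7500

Answer: 2.7500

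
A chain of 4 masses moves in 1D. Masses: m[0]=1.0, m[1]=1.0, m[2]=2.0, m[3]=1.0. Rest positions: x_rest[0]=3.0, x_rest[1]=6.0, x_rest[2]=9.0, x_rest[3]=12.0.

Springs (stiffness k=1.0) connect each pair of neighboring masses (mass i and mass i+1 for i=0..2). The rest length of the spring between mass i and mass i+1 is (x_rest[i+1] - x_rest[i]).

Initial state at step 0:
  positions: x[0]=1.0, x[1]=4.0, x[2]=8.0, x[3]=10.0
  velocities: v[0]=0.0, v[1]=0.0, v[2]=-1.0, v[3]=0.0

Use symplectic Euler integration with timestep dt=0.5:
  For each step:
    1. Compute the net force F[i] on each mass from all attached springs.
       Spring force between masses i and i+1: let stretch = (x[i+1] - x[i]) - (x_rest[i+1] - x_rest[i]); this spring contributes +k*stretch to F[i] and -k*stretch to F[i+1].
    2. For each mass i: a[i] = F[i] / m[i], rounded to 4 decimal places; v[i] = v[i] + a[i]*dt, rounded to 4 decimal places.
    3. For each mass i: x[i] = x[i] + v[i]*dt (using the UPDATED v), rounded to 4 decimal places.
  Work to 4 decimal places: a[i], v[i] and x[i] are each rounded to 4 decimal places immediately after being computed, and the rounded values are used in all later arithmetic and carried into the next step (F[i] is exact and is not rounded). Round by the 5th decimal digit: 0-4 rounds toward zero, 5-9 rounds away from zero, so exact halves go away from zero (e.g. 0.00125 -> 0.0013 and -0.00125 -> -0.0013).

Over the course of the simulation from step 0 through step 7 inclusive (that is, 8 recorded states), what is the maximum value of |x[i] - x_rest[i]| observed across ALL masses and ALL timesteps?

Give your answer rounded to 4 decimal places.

Answer: 4.0616

Derivation:
Step 0: x=[1.0000 4.0000 8.0000 10.0000] v=[0.0000 0.0000 -1.0000 0.0000]
Step 1: x=[1.0000 4.2500 7.2500 10.2500] v=[0.0000 0.5000 -1.5000 0.5000]
Step 2: x=[1.0625 4.4375 6.5000 10.5000] v=[0.1250 0.3750 -1.5000 0.5000]
Step 3: x=[1.2188 4.2969 5.9922 10.5000] v=[0.3125 -0.2813 -1.0156 0.0000]
Step 4: x=[1.3946 3.8106 5.8360 10.1231] v=[0.3516 -0.9727 -0.3125 -0.7539]
Step 5: x=[1.4244 3.2266 5.9625 9.4244] v=[0.0596 -1.1680 0.2530 -1.3975]
Step 6: x=[1.1548 2.8760 6.1798 8.6102] v=[-0.5393 -0.7012 0.4345 -1.6285]
Step 7: x=[0.5655 2.9211 6.2879 7.9384] v=[-1.1787 0.0901 0.2162 -1.3437]
Max displacement = 4.0616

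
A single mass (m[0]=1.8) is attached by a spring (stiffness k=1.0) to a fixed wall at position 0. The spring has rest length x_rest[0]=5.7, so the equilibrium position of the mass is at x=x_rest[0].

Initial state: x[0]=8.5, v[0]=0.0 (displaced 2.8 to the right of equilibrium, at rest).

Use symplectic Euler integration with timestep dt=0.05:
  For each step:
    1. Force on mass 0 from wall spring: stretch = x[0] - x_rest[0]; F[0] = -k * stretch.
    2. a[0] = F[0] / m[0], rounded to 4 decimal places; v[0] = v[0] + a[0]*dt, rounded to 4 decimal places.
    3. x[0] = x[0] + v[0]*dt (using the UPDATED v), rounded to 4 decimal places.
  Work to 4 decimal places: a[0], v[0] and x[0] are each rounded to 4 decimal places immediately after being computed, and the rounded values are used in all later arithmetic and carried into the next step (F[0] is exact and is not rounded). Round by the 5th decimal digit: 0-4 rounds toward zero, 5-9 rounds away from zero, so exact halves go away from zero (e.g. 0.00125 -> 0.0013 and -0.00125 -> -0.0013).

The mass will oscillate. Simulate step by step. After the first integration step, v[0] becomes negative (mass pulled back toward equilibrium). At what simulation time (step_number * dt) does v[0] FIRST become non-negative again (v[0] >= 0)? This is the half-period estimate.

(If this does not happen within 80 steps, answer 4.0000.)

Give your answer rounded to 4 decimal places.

Step 0: x=[8.5000] v=[0.0000]
Step 1: x=[8.4961] v=[-0.0778]
Step 2: x=[8.4883] v=[-0.1555]
Step 3: x=[8.4767] v=[-0.2330]
Step 4: x=[8.4612] v=[-0.3101]
Step 5: x=[8.4419] v=[-0.3868]
Step 6: x=[8.4188] v=[-0.4630]
Step 7: x=[8.3919] v=[-0.5385]
Step 8: x=[8.3612] v=[-0.6133]
Step 9: x=[8.3268] v=[-0.6872]
Step 10: x=[8.2888] v=[-0.7602]
Step 11: x=[8.2472] v=[-0.8321]
Step 12: x=[8.2021] v=[-0.9029]
Step 13: x=[8.1535] v=[-0.9724]
Step 14: x=[8.1015] v=[-1.0406]
Step 15: x=[8.0461] v=[-1.1073]
Step 16: x=[7.9875] v=[-1.1725]
Step 17: x=[7.9257] v=[-1.2360]
Step 18: x=[7.8608] v=[-1.2978]
Step 19: x=[7.7929] v=[-1.3578]
Step 20: x=[7.7221] v=[-1.4159]
Step 21: x=[7.6485] v=[-1.4721]
Step 22: x=[7.5722] v=[-1.5262]
Step 23: x=[7.4933] v=[-1.5782]
Step 24: x=[7.4119] v=[-1.6280]
Step 25: x=[7.3281] v=[-1.6756]
Step 26: x=[7.2421] v=[-1.7208]
Step 27: x=[7.1539] v=[-1.7636]
Step 28: x=[7.0637] v=[-1.8040]
Step 29: x=[6.9716] v=[-1.8419]
Step 30: x=[6.8777] v=[-1.8772]
Step 31: x=[6.7822] v=[-1.9099]
Step 32: x=[6.6852] v=[-1.9400]
Step 33: x=[6.5868] v=[-1.9674]
Step 34: x=[6.4872] v=[-1.9920]
Step 35: x=[6.3865] v=[-2.0139]
Step 36: x=[6.2849] v=[-2.0330]
Step 37: x=[6.1824] v=[-2.0492]
Step 38: x=[6.0793] v=[-2.0626]
Step 39: x=[5.9756] v=[-2.0731]
Step 40: x=[5.8716] v=[-2.0808]
Step 41: x=[5.7673] v=[-2.0856]
Step 42: x=[5.6629] v=[-2.0875]
Step 43: x=[5.5586] v=[-2.0865]
Step 44: x=[5.4545] v=[-2.0826]
Step 45: x=[5.3507] v=[-2.0758]
Step 46: x=[5.2474] v=[-2.0661]
Step 47: x=[5.1447] v=[-2.0535]
Step 48: x=[5.0428] v=[-2.0381]
Step 49: x=[4.9418] v=[-2.0198]
Step 50: x=[4.8419] v=[-1.9987]
Step 51: x=[4.7432] v=[-1.9749]
Step 52: x=[4.6458] v=[-1.9483]
Step 53: x=[4.5499] v=[-1.9190]
Step 54: x=[4.4555] v=[-1.8871]
Step 55: x=[4.3629] v=[-1.8525]
Step 56: x=[4.2721] v=[-1.8154]
Step 57: x=[4.1833] v=[-1.7757]
Step 58: x=[4.0966] v=[-1.7336]
Step 59: x=[4.0121] v=[-1.6891]
Step 60: x=[3.9300] v=[-1.6422]
Step 61: x=[3.8504] v=[-1.5930]
Step 62: x=[3.7733] v=[-1.5416]
Step 63: x=[3.6989] v=[-1.4881]
Step 64: x=[3.6273] v=[-1.4325]
Step 65: x=[3.5586] v=[-1.3749]
Step 66: x=[3.4928] v=[-1.3154]
Step 67: x=[3.4301] v=[-1.2541]
Step 68: x=[3.3706] v=[-1.1910]
Step 69: x=[3.3143] v=[-1.1263]
Step 70: x=[3.2613] v=[-1.0600]
Step 71: x=[3.2117] v=[-0.9923]
Step 72: x=[3.1655] v=[-0.9232]
Step 73: x=[3.1229] v=[-0.8528]
Step 74: x=[3.0838] v=[-0.7812]
Step 75: x=[3.0484] v=[-0.7085]
Step 76: x=[3.0167] v=[-0.6348]
Step 77: x=[2.9887] v=[-0.5603]
Step 78: x=[2.9645] v=[-0.4850]
Step 79: x=[2.9441] v=[-0.4090]
Step 80: x=[2.9275] v=[-0.3324]
v[0] did not become non-negative within 80 steps; using fallback time=4.0000

Answer: 4.0000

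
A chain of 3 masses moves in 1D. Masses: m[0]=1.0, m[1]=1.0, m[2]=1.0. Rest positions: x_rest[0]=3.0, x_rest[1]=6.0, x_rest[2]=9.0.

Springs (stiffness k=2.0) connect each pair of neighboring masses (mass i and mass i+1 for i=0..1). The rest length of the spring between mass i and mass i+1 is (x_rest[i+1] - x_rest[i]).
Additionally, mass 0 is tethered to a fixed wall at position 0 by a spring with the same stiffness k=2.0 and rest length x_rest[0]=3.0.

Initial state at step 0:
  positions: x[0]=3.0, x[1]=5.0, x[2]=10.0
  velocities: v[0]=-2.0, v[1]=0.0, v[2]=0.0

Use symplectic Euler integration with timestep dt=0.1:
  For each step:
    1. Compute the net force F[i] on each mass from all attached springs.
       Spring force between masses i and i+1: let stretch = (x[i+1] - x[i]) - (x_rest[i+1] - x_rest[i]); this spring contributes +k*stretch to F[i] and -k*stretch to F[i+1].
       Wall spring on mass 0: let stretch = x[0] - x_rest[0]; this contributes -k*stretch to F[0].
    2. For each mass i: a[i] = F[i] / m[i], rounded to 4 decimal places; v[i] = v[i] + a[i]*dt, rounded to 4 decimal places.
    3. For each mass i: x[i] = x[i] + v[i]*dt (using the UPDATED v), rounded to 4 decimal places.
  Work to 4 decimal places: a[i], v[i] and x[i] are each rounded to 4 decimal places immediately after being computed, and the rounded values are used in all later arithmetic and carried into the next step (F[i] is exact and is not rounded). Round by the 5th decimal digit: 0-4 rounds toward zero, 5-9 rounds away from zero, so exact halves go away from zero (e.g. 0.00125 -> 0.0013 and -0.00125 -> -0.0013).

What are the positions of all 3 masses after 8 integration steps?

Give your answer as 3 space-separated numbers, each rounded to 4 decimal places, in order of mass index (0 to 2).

Step 0: x=[3.0000 5.0000 10.0000] v=[-2.0000 0.0000 0.0000]
Step 1: x=[2.7800 5.0600 9.9600] v=[-2.2000 0.6000 -0.4000]
Step 2: x=[2.5500 5.1724 9.8820] v=[-2.3000 1.1240 -0.7800]
Step 3: x=[2.3215 5.3265 9.7698] v=[-2.2855 1.5414 -1.1219]
Step 4: x=[2.1066 5.5094 9.6287] v=[-2.1488 1.8291 -1.4106]
Step 5: x=[1.9176 5.7066 9.4653] v=[-1.8896 1.9724 -1.6345]
Step 6: x=[1.7661 5.9032 9.2867] v=[-1.5153 1.9663 -1.7862]
Step 7: x=[1.6620 6.0848 9.1004] v=[-1.0411 1.8156 -1.8629]
Step 8: x=[1.6131 6.2382 8.9138] v=[-0.4889 1.5342 -1.8660]

Answer: 1.6131 6.2382 8.9138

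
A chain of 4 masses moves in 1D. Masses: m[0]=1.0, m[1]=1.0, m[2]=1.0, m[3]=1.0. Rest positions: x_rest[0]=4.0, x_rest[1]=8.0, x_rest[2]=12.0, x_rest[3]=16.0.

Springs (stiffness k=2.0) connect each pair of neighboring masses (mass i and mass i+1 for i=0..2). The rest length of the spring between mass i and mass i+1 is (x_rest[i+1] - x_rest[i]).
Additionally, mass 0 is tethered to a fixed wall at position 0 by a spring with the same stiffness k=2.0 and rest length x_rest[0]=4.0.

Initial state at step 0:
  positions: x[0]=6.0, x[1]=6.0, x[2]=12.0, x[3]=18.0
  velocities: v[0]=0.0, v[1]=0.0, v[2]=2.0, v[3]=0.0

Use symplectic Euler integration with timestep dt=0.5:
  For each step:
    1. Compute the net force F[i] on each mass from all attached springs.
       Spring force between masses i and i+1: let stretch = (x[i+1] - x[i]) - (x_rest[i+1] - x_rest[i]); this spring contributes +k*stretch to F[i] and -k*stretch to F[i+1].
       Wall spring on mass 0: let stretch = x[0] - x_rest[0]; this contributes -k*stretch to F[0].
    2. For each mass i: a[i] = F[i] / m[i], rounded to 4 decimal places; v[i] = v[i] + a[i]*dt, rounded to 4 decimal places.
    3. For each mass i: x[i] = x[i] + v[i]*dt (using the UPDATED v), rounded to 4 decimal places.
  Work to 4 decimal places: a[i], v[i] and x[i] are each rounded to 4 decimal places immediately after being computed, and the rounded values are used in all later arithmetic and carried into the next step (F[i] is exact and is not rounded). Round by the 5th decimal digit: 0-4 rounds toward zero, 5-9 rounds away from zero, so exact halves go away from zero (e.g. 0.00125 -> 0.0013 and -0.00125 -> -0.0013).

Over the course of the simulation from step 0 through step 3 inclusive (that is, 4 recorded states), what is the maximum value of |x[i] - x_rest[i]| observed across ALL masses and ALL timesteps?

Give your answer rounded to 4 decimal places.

Step 0: x=[6.0000 6.0000 12.0000 18.0000] v=[0.0000 0.0000 2.0000 0.0000]
Step 1: x=[3.0000 9.0000 13.0000 17.0000] v=[-6.0000 6.0000 2.0000 -2.0000]
Step 2: x=[1.5000 11.0000 14.0000 16.0000] v=[-3.0000 4.0000 2.0000 -2.0000]
Step 3: x=[4.0000 9.7500 14.5000 16.0000] v=[5.0000 -2.5000 1.0000 0.0000]
Max displacement = 3.0000

Answer: 3.0000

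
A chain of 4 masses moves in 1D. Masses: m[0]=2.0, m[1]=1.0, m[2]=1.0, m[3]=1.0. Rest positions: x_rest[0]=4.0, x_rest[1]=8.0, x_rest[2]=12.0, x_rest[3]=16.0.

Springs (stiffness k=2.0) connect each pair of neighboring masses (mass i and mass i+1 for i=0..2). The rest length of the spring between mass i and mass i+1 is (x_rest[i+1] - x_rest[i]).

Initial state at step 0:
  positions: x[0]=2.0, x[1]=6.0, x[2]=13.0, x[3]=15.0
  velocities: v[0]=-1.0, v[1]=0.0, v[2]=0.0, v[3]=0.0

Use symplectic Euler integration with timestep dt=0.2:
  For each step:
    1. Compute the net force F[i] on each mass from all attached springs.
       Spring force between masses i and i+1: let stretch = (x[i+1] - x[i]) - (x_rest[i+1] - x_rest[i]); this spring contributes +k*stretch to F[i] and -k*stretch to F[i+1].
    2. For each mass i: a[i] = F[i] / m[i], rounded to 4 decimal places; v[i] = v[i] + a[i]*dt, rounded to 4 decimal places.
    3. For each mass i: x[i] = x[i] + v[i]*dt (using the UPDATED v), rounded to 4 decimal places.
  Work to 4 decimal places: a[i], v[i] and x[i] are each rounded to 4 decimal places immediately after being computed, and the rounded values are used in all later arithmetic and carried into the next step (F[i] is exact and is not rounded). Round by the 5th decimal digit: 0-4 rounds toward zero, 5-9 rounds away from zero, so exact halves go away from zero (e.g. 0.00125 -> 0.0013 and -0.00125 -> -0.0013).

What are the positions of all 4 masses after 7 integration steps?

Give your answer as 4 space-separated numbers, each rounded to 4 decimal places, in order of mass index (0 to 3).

Answer: 1.6182 6.6252 9.5741 15.7641

Derivation:
Step 0: x=[2.0000 6.0000 13.0000 15.0000] v=[-1.0000 0.0000 0.0000 0.0000]
Step 1: x=[1.8000 6.2400 12.6000 15.1600] v=[-1.0000 1.2000 -2.0000 0.8000]
Step 2: x=[1.6176 6.6336 11.8960 15.4352] v=[-0.9120 1.9680 -3.5200 1.3760]
Step 3: x=[1.4758 7.0469 11.0541 15.7473] v=[-0.7088 2.0666 -4.2093 1.5603]
Step 4: x=[1.3969 7.3351 10.2671 16.0039] v=[-0.3946 1.4410 -3.9349 1.2830]
Step 5: x=[1.3955 7.3828 9.7045 16.1216] v=[-0.0070 0.2385 -2.8130 0.5883]
Step 6: x=[1.4736 7.1373 9.4695 16.0459] v=[0.3905 -1.2277 -1.1748 -0.3785]
Step 7: x=[1.6182 6.6252 9.5741 15.7641] v=[0.7232 -2.5603 0.5229 -1.4091]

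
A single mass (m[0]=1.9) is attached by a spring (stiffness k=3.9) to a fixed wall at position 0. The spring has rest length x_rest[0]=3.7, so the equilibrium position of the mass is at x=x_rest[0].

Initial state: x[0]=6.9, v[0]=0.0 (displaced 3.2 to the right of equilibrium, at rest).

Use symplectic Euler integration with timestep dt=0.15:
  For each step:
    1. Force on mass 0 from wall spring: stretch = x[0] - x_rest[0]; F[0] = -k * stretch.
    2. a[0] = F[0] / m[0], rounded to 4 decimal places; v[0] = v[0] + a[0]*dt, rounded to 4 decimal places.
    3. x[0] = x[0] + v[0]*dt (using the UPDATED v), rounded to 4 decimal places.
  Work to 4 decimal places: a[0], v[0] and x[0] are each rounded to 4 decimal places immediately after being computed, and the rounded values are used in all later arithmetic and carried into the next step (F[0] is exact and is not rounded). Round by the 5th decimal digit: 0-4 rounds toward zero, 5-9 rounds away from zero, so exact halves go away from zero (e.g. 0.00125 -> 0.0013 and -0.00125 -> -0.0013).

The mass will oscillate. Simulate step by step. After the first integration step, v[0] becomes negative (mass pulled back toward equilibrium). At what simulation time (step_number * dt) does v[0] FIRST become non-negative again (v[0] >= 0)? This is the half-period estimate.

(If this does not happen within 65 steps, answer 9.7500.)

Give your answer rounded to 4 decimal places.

Answer: 2.2500

Derivation:
Step 0: x=[6.9000] v=[0.0000]
Step 1: x=[6.7522] v=[-0.9853]
Step 2: x=[6.4634] v=[-1.9251]
Step 3: x=[6.0470] v=[-2.7759]
Step 4: x=[5.5222] v=[-3.4985]
Step 5: x=[4.9133] v=[-4.0595]
Step 6: x=[4.2483] v=[-4.4331]
Step 7: x=[3.5580] v=[-4.6019]
Step 8: x=[2.8743] v=[-4.5582]
Step 9: x=[2.2287] v=[-4.3040]
Step 10: x=[1.6511] v=[-3.8510]
Step 11: x=[1.1681] v=[-3.2202]
Step 12: x=[0.8020] v=[-2.4406]
Step 13: x=[0.5698] v=[-1.5483]
Step 14: x=[0.4821] v=[-0.5845]
Step 15: x=[0.5430] v=[0.4063]
First v>=0 after going negative at step 15, time=2.2500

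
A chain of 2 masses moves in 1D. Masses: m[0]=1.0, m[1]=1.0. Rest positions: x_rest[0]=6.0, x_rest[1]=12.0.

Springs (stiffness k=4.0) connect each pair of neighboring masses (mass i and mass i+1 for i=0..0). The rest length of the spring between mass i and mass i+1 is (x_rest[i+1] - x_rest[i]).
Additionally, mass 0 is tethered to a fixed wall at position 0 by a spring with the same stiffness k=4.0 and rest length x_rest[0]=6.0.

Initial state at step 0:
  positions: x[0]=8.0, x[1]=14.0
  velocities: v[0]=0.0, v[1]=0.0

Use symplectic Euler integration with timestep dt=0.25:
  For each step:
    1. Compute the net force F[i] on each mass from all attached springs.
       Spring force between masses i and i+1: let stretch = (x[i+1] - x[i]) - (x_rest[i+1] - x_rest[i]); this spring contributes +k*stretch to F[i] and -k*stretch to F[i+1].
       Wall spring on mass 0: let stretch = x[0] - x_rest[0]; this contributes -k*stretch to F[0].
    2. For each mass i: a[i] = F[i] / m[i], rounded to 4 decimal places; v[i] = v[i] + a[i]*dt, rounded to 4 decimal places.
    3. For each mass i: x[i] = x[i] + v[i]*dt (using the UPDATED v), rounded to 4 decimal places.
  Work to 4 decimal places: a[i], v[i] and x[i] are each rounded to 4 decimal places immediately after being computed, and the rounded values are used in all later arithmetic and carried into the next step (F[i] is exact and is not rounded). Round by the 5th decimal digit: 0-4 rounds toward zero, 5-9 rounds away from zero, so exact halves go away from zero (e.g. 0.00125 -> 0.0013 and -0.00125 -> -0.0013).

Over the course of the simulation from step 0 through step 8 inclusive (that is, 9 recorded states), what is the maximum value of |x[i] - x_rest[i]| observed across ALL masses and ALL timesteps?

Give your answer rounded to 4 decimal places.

Answer: 2.3361

Derivation:
Step 0: x=[8.0000 14.0000] v=[0.0000 0.0000]
Step 1: x=[7.5000 14.0000] v=[-2.0000 0.0000]
Step 2: x=[6.7500 13.8750] v=[-3.0000 -0.5000]
Step 3: x=[6.0938 13.4688] v=[-2.6250 -1.6250]
Step 4: x=[5.7579 12.7188] v=[-1.3438 -3.0000]
Step 5: x=[5.7227 11.7286] v=[-0.1408 -3.9609]
Step 6: x=[5.7583 10.7369] v=[0.1424 -3.9668]
Step 7: x=[5.5990 10.0006] v=[-0.6373 -2.9454]
Step 8: x=[5.1403 9.6639] v=[-1.8347 -1.3470]
Max displacement = 2.3361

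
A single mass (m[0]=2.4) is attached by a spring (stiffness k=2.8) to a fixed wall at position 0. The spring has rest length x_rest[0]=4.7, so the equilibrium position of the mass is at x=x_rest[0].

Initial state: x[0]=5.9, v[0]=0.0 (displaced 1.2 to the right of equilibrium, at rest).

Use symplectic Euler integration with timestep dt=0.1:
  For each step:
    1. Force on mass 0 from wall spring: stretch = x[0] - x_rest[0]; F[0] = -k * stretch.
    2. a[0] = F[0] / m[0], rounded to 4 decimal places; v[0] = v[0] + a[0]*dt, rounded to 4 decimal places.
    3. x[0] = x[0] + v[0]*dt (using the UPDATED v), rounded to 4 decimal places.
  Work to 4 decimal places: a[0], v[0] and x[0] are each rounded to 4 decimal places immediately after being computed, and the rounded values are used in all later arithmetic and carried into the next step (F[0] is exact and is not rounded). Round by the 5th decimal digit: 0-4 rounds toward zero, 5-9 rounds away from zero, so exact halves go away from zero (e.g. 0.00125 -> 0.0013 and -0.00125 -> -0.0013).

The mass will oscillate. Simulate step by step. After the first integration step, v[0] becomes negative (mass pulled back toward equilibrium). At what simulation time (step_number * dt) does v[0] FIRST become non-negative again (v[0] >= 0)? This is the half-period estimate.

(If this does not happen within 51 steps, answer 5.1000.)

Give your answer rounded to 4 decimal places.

Answer: 3.0000

Derivation:
Step 0: x=[5.9000] v=[0.0000]
Step 1: x=[5.8860] v=[-0.1400]
Step 2: x=[5.8582] v=[-0.2784]
Step 3: x=[5.8169] v=[-0.4135]
Step 4: x=[5.7625] v=[-0.5438]
Step 5: x=[5.6957] v=[-0.6678]
Step 6: x=[5.6173] v=[-0.7840]
Step 7: x=[5.5282] v=[-0.8910]
Step 8: x=[5.4294] v=[-0.9876]
Step 9: x=[5.3221] v=[-1.0727]
Step 10: x=[5.2076] v=[-1.1453]
Step 11: x=[5.0872] v=[-1.2045]
Step 12: x=[4.9622] v=[-1.2497]
Step 13: x=[4.8342] v=[-1.2803]
Step 14: x=[4.7046] v=[-1.2960]
Step 15: x=[4.5750] v=[-1.2965]
Step 16: x=[4.4468] v=[-1.2819]
Step 17: x=[4.3216] v=[-1.2524]
Step 18: x=[4.2008] v=[-1.2083]
Step 19: x=[4.0858] v=[-1.1501]
Step 20: x=[3.9780] v=[-1.0784]
Step 21: x=[3.8786] v=[-0.9942]
Step 22: x=[3.7888] v=[-0.8984]
Step 23: x=[3.7096] v=[-0.7921]
Step 24: x=[3.6419] v=[-0.6766]
Step 25: x=[3.5866] v=[-0.5532]
Step 26: x=[3.5443] v=[-0.4233]
Step 27: x=[3.5155] v=[-0.2885]
Step 28: x=[3.5005] v=[-0.1503]
Step 29: x=[3.4995] v=[-0.0104]
Step 30: x=[3.5125] v=[0.1297]
First v>=0 after going negative at step 30, time=3.0000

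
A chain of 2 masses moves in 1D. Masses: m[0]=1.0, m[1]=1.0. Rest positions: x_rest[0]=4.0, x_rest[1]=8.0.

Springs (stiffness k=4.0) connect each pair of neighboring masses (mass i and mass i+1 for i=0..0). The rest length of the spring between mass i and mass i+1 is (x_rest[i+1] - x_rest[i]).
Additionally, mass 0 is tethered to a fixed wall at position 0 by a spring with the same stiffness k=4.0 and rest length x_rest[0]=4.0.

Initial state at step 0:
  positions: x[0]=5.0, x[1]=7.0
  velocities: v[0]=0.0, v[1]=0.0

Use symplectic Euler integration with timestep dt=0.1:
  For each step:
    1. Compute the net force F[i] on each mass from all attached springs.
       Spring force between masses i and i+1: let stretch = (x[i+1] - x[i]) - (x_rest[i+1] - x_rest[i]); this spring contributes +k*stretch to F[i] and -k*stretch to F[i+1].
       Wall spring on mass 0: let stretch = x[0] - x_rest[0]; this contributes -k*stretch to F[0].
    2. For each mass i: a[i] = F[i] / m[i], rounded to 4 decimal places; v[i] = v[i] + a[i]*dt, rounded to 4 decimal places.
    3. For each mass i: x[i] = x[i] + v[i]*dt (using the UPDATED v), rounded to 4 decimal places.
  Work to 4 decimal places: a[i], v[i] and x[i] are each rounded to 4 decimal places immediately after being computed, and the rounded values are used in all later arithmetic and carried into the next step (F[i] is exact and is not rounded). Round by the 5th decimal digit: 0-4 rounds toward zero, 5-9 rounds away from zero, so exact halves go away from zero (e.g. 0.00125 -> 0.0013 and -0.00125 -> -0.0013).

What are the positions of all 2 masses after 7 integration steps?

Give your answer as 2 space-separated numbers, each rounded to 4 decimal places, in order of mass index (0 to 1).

Step 0: x=[5.0000 7.0000] v=[0.0000 0.0000]
Step 1: x=[4.8800 7.0800] v=[-1.2000 0.8000]
Step 2: x=[4.6528 7.2320] v=[-2.2720 1.5200]
Step 3: x=[4.3427 7.4408] v=[-3.1014 2.0883]
Step 4: x=[3.9828 7.6857] v=[-3.5992 2.4491]
Step 5: x=[3.6117 7.9425] v=[-3.7112 2.5679]
Step 6: x=[3.2693 8.1861] v=[-3.4236 2.4356]
Step 7: x=[2.9928 8.3930] v=[-2.7646 2.0689]

Answer: 2.9928 8.3930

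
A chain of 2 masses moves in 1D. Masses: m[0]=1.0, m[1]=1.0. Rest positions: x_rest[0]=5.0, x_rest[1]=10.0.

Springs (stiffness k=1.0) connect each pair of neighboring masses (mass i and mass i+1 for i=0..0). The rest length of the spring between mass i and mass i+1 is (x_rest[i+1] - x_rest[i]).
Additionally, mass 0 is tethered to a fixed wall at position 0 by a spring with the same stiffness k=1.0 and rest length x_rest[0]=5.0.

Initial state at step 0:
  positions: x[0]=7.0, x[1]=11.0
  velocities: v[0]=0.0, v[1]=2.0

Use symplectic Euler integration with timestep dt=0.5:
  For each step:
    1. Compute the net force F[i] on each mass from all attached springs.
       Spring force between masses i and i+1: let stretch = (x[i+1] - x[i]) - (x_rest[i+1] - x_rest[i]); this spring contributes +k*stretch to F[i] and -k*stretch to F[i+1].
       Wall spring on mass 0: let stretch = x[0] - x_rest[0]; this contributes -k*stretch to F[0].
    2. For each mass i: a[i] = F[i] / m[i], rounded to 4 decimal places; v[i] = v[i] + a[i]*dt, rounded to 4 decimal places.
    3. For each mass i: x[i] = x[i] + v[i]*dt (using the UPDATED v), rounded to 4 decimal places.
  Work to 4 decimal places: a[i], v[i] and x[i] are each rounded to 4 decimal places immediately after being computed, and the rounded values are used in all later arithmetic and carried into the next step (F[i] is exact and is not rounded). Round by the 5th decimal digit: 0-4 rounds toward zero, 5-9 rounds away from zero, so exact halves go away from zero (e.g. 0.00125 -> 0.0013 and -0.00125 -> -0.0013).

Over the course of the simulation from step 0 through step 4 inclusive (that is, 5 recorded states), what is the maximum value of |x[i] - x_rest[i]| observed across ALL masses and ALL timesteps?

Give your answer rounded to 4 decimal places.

Answer: 3.5469

Derivation:
Step 0: x=[7.0000 11.0000] v=[0.0000 2.0000]
Step 1: x=[6.2500 12.2500] v=[-1.5000 2.5000]
Step 2: x=[5.4375 13.2500] v=[-1.6250 2.0000]
Step 3: x=[5.2188 13.5469] v=[-0.4375 0.5938]
Step 4: x=[5.7774 13.0118] v=[1.1172 -1.0703]
Max displacement = 3.5469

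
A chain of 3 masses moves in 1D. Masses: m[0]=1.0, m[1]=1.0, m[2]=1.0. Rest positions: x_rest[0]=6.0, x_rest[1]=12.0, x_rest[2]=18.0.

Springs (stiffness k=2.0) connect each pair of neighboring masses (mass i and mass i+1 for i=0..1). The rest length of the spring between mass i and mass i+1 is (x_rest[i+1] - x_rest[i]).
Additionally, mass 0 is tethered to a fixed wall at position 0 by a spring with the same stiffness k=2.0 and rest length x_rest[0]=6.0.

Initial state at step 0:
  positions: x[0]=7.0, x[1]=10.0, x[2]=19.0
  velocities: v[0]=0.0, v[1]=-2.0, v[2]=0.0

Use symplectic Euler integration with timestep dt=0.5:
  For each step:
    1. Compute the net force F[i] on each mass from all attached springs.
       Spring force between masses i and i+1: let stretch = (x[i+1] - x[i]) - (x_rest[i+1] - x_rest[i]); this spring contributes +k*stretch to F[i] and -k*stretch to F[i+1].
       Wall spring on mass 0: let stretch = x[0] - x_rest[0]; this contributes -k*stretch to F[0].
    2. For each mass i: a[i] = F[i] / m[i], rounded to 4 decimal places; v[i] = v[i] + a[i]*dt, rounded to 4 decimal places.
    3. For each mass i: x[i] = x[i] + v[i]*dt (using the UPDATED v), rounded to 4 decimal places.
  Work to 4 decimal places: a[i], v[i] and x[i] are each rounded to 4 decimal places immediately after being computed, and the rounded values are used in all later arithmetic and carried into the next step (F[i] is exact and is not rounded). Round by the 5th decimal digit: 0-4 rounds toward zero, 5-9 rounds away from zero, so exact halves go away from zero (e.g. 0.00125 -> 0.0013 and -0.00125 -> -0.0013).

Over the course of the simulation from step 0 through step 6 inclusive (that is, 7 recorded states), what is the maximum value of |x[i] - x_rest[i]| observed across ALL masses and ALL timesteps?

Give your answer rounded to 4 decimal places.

Step 0: x=[7.0000 10.0000 19.0000] v=[0.0000 -2.0000 0.0000]
Step 1: x=[5.0000 12.0000 17.5000] v=[-4.0000 4.0000 -3.0000]
Step 2: x=[4.0000 13.2500 16.2500] v=[-2.0000 2.5000 -2.5000]
Step 3: x=[5.6250 11.3750 16.5000] v=[3.2500 -3.7500 0.5000]
Step 4: x=[7.3125 9.1875 17.1875] v=[3.3750 -4.3750 1.3750]
Step 5: x=[6.2813 10.0625 16.8750] v=[-2.0625 1.7500 -0.6250]
Step 6: x=[4.0000 12.4532 16.1563] v=[-4.5626 4.7813 -1.4375]
Max displacement = 2.8125

Answer: 2.8125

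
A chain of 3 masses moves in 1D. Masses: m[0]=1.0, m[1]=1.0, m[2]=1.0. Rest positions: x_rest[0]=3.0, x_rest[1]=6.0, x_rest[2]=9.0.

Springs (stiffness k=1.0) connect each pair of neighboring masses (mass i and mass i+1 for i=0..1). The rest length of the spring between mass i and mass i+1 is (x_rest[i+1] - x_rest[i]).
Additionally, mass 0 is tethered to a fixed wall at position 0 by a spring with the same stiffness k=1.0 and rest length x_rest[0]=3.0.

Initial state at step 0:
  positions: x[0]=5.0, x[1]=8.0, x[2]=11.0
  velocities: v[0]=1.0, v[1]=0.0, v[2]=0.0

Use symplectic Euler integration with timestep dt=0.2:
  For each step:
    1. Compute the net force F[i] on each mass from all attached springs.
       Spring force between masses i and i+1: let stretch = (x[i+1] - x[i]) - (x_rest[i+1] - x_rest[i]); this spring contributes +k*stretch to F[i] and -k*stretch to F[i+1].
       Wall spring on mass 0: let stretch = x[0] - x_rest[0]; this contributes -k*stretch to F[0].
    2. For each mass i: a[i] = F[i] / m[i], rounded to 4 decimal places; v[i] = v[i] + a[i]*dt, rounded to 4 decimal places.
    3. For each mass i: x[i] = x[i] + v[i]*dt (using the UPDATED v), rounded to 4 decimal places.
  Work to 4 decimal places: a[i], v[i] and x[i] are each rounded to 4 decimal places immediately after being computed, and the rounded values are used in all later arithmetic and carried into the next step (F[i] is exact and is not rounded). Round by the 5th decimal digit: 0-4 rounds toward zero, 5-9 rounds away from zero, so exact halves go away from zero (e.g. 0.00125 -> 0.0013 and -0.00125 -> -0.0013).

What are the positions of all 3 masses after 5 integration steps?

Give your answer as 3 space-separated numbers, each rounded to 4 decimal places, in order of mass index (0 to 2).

Answer: 4.7189 8.0362 11.0029

Derivation:
Step 0: x=[5.0000 8.0000 11.0000] v=[1.0000 0.0000 0.0000]
Step 1: x=[5.1200 8.0000 11.0000] v=[0.6000 0.0000 0.0000]
Step 2: x=[5.1504 8.0048 11.0000] v=[0.1520 0.0240 0.0000]
Step 3: x=[5.0890 8.0152 11.0002] v=[-0.3072 0.0522 0.0010]
Step 4: x=[4.9410 8.0280 11.0010] v=[-0.7398 0.0640 0.0040]
Step 5: x=[4.7189 8.0362 11.0029] v=[-1.1106 0.0412 0.0094]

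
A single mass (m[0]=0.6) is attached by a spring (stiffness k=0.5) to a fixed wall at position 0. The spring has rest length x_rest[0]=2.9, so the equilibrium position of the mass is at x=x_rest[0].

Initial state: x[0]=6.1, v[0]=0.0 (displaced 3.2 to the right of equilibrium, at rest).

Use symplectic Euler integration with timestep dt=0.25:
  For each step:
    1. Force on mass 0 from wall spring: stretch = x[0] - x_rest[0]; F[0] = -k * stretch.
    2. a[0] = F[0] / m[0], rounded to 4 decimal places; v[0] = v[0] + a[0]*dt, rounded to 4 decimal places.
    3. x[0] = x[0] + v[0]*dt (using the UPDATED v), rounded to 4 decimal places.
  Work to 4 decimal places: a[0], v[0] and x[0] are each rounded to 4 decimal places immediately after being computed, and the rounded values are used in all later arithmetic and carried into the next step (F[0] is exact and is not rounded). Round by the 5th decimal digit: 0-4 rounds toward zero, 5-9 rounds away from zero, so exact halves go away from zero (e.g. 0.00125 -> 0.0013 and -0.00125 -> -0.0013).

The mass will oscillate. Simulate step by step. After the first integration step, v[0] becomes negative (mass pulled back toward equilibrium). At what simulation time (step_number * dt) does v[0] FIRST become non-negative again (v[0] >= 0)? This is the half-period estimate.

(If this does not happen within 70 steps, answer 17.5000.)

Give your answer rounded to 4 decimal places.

Answer: 3.5000

Derivation:
Step 0: x=[6.1000] v=[0.0000]
Step 1: x=[5.9333] v=[-0.6667]
Step 2: x=[5.6086] v=[-1.2987]
Step 3: x=[5.1429] v=[-1.8630]
Step 4: x=[4.5603] v=[-2.3303]
Step 5: x=[3.8913] v=[-2.6762]
Step 6: x=[3.1706] v=[-2.8827]
Step 7: x=[2.4358] v=[-2.9391]
Step 8: x=[1.7252] v=[-2.8424]
Step 9: x=[1.0758] v=[-2.5977]
Step 10: x=[0.5214] v=[-2.2177]
Step 11: x=[0.0909] v=[-1.7222]
Step 12: x=[-0.1934] v=[-1.1370]
Step 13: x=[-0.3166] v=[-0.4926]
Step 14: x=[-0.2722] v=[0.1775]
First v>=0 after going negative at step 14, time=3.5000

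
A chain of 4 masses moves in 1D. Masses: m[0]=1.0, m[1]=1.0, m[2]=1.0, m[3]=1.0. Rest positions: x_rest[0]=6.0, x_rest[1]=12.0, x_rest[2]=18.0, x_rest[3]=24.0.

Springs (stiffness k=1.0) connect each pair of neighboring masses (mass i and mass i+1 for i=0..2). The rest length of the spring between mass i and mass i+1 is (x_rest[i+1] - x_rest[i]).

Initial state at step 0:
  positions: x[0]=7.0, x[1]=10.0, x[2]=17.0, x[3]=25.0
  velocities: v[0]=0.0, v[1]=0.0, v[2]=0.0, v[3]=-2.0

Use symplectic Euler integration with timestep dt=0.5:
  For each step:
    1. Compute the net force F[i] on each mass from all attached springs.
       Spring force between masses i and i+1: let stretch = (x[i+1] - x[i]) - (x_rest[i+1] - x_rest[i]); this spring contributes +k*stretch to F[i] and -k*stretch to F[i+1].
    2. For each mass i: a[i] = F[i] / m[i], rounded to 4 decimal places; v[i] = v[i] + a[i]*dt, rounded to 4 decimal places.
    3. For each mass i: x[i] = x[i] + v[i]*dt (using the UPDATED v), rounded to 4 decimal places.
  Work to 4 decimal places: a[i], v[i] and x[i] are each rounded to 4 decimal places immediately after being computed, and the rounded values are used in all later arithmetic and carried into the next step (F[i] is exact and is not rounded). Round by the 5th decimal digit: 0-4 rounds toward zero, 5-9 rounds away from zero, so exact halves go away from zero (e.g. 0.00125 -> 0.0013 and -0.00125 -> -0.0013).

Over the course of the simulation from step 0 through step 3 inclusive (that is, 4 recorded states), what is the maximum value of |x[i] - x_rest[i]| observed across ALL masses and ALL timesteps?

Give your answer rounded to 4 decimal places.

Step 0: x=[7.0000 10.0000 17.0000 25.0000] v=[0.0000 0.0000 0.0000 -2.0000]
Step 1: x=[6.2500 11.0000 17.2500 23.5000] v=[-1.5000 2.0000 0.5000 -3.0000]
Step 2: x=[5.1875 12.3750 17.5000 21.9375] v=[-2.1250 2.7500 0.5000 -3.1250]
Step 3: x=[4.4219 13.2344 17.5782 20.7656] v=[-1.5313 1.7188 0.1563 -2.3438]
Max displacement = 3.2344

Answer: 3.2344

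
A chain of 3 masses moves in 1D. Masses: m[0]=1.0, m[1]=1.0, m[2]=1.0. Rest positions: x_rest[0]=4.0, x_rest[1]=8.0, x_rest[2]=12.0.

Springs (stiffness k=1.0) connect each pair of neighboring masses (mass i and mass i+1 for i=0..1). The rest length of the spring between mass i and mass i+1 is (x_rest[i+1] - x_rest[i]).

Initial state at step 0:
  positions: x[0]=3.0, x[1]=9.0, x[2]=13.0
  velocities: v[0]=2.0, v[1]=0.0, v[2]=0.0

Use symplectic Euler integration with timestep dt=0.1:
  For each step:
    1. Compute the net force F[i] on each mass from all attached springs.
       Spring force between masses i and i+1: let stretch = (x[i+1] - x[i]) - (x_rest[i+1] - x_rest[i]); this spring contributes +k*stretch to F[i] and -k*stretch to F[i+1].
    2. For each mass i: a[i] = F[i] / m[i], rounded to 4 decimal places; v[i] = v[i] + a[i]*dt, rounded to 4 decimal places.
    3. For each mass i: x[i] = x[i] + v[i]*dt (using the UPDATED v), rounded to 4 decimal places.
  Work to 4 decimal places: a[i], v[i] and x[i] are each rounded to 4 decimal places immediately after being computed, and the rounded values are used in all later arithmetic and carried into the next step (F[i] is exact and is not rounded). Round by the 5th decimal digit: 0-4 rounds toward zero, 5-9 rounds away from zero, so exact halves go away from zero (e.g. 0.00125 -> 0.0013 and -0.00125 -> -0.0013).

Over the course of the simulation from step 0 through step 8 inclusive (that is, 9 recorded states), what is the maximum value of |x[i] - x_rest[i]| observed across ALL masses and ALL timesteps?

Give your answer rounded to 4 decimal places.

Step 0: x=[3.0000 9.0000 13.0000] v=[2.0000 0.0000 0.0000]
Step 1: x=[3.2200 8.9800 13.0000] v=[2.2000 -0.2000 0.0000]
Step 2: x=[3.4576 8.9426 12.9998] v=[2.3760 -0.3740 -0.0020]
Step 3: x=[3.7101 8.8909 12.9990] v=[2.5245 -0.5168 -0.0077]
Step 4: x=[3.9744 8.8285 12.9972] v=[2.6426 -0.6241 -0.0185]
Step 5: x=[4.2472 8.7592 12.9937] v=[2.7280 -0.6926 -0.0354]
Step 6: x=[4.5251 8.6872 12.9878] v=[2.7792 -0.7204 -0.0589]
Step 7: x=[4.8046 8.6165 12.9789] v=[2.7954 -0.7066 -0.0890]
Step 8: x=[5.0823 8.5513 12.9664] v=[2.7766 -0.6516 -0.1252]
Max displacement = 1.0823

Answer: 1.0823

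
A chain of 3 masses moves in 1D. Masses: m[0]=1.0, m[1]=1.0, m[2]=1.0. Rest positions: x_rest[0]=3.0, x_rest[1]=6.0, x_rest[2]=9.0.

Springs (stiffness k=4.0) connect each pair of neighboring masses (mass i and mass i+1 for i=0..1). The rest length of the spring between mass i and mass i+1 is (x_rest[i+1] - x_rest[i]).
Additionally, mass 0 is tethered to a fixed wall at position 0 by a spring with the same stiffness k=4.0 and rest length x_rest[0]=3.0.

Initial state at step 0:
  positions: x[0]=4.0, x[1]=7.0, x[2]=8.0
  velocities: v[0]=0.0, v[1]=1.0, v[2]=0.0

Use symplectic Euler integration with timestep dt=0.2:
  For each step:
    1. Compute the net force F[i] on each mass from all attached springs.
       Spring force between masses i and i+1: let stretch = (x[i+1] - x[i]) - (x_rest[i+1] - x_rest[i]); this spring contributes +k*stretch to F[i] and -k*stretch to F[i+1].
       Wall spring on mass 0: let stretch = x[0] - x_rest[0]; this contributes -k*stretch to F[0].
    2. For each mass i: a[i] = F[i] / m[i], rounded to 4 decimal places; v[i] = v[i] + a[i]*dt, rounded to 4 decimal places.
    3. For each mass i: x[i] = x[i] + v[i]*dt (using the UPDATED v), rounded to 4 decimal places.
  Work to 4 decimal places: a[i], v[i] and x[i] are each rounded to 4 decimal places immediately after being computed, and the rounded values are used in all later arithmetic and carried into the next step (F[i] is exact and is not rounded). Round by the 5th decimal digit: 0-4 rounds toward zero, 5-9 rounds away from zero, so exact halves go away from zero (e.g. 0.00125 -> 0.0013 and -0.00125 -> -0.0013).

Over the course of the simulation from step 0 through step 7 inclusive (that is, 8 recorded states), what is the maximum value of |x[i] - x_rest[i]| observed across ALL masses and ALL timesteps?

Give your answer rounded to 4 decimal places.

Step 0: x=[4.0000 7.0000 8.0000] v=[0.0000 1.0000 0.0000]
Step 1: x=[3.8400 6.8800 8.3200] v=[-0.8000 -0.6000 1.6000]
Step 2: x=[3.5520 6.5040 8.8896] v=[-1.4400 -1.8800 2.8480]
Step 3: x=[3.1680 6.0374 9.5575] v=[-1.9200 -2.3331 3.3395]
Step 4: x=[2.7362 5.6749 10.1422] v=[-2.1589 -1.8125 2.9234]
Step 5: x=[2.3368 5.5570 10.4921] v=[-1.9969 -0.5896 1.7496]
Step 6: x=[2.0788 5.7135 10.5324] v=[-1.2902 0.7823 0.2015]
Step 7: x=[2.0697 6.0594 10.2817] v=[-0.0455 1.7297 -1.2536]
Max displacement = 1.5324

Answer: 1.5324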